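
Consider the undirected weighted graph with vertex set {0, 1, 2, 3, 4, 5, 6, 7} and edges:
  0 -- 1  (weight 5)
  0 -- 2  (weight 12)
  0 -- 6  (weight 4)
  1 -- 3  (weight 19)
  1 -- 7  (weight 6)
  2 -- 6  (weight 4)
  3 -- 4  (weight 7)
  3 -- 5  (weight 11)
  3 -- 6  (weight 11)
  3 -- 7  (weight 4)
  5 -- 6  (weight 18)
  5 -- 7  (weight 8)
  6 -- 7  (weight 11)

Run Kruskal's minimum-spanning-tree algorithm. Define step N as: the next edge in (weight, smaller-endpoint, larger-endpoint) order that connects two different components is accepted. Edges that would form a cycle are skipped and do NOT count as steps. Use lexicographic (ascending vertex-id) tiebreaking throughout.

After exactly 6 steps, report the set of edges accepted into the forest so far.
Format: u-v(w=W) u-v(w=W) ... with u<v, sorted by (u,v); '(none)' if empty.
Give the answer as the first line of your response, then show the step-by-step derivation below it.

0-1(w=5) 0-6(w=4) 1-7(w=6) 2-6(w=4) 3-4(w=7) 3-7(w=4)

step 1: add edge 0-6 (w=4); MST = {0-6(w=4)}
step 2: add edge 2-6 (w=4); MST = {0-6(w=4) 2-6(w=4)}
step 3: add edge 3-7 (w=4); MST = {0-6(w=4) 2-6(w=4) 3-7(w=4)}
step 4: add edge 0-1 (w=5); MST = {0-1(w=5) 0-6(w=4) 2-6(w=4) 3-7(w=4)}
step 5: add edge 1-7 (w=6); MST = {0-1(w=5) 0-6(w=4) 1-7(w=6) 2-6(w=4) 3-7(w=4)}
step 6: add edge 3-4 (w=7); MST = {0-1(w=5) 0-6(w=4) 1-7(w=6) 2-6(w=4) 3-4(w=7) 3-7(w=4)}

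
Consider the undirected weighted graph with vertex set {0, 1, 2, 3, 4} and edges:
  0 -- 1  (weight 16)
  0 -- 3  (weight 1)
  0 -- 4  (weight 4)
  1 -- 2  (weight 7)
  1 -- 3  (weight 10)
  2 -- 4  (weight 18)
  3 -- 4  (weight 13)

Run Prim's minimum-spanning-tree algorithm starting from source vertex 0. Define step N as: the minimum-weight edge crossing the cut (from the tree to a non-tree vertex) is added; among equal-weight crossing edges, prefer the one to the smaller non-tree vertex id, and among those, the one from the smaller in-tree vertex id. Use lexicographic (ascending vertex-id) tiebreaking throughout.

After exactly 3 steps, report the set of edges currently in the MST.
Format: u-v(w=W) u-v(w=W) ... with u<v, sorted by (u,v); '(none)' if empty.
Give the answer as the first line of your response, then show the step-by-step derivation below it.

0-3(w=1) 0-4(w=4) 1-3(w=10)

step 1: add edge 0-3 (w=1); MST = {0-3(w=1)}
step 2: add edge 0-4 (w=4); MST = {0-3(w=1) 0-4(w=4)}
step 3: add edge 1-3 (w=10); MST = {0-3(w=1) 0-4(w=4) 1-3(w=10)}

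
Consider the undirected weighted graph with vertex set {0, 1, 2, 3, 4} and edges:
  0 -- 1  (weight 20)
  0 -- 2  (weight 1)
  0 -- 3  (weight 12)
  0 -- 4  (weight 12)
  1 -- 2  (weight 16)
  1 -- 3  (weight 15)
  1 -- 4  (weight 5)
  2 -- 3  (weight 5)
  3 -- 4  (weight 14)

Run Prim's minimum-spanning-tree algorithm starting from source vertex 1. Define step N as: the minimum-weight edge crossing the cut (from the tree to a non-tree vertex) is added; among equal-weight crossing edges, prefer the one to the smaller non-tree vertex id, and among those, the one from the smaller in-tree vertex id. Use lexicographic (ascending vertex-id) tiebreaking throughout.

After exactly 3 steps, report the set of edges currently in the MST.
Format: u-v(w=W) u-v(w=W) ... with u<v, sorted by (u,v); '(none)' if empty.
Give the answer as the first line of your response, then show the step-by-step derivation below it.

0-2(w=1) 0-4(w=12) 1-4(w=5)

step 1: add edge 1-4 (w=5); MST = {1-4(w=5)}
step 2: add edge 0-4 (w=12); MST = {0-4(w=12) 1-4(w=5)}
step 3: add edge 0-2 (w=1); MST = {0-2(w=1) 0-4(w=12) 1-4(w=5)}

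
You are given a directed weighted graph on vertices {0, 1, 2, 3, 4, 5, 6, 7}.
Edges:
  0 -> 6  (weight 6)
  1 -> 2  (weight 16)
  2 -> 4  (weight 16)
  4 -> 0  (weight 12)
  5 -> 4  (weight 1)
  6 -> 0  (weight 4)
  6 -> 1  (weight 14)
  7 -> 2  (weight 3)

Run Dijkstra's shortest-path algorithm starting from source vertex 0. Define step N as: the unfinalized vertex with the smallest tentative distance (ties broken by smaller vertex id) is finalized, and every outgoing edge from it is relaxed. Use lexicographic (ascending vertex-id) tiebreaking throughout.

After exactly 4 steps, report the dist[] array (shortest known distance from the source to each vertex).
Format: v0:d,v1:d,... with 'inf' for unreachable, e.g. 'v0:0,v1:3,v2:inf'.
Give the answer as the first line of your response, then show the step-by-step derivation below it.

v0:0,v1:20,v2:36,v3:inf,v4:52,v5:inf,v6:6,v7:inf

step 1: dist = v0:0,v1:inf,v2:inf,v3:inf,v4:inf,v5:inf,v6:6,v7:inf
step 2: dist = v0:0,v1:20,v2:inf,v3:inf,v4:inf,v5:inf,v6:6,v7:inf
step 3: dist = v0:0,v1:20,v2:36,v3:inf,v4:inf,v5:inf,v6:6,v7:inf
step 4: dist = v0:0,v1:20,v2:36,v3:inf,v4:52,v5:inf,v6:6,v7:inf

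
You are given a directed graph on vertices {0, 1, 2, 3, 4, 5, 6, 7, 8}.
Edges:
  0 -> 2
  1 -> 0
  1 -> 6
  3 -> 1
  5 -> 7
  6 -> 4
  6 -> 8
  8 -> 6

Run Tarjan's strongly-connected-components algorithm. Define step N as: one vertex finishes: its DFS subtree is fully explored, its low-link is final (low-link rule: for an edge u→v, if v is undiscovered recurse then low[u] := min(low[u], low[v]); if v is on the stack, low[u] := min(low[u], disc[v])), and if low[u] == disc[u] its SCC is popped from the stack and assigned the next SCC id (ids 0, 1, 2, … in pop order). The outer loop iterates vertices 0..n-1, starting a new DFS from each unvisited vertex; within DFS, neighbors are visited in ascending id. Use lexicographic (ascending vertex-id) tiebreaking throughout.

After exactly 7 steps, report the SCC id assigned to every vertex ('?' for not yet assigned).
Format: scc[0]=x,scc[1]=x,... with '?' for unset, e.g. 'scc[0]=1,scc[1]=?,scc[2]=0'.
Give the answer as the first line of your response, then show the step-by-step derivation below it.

scc[0]=1,scc[1]=4,scc[2]=0,scc[3]=5,scc[4]=2,scc[5]=?,scc[6]=3,scc[7]=?,scc[8]=3

step 1: low=(low[0]=0,low[1]=?,low[2]=1,low[3]=?,low[4]=?,low[5]=?,low[6]=?,low[7]=?,low[8]=?); scc=(scc[0]=?,scc[1]=?,scc[2]=0,scc[3]=?,scc[4]=?,scc[5]=?,scc[6]=?,scc[7]=?,scc[8]=?)
step 2: low=(low[0]=0,low[1]=?,low[2]=1,low[3]=?,low[4]=?,low[5]=?,low[6]=?,low[7]=?,low[8]=?); scc=(scc[0]=1,scc[1]=?,scc[2]=0,scc[3]=?,scc[4]=?,scc[5]=?,scc[6]=?,scc[7]=?,scc[8]=?)
step 3: low=(low[0]=0,low[1]=2,low[2]=1,low[3]=?,low[4]=4,low[5]=?,low[6]=3,low[7]=?,low[8]=?); scc=(scc[0]=1,scc[1]=?,scc[2]=0,scc[3]=?,scc[4]=2,scc[5]=?,scc[6]=?,scc[7]=?,scc[8]=?)
step 4: low=(low[0]=0,low[1]=2,low[2]=1,low[3]=?,low[4]=4,low[5]=?,low[6]=3,low[7]=?,low[8]=3); scc=(scc[0]=1,scc[1]=?,scc[2]=0,scc[3]=?,scc[4]=2,scc[5]=?,scc[6]=?,scc[7]=?,scc[8]=?)
step 5: low=(low[0]=0,low[1]=2,low[2]=1,low[3]=?,low[4]=4,low[5]=?,low[6]=3,low[7]=?,low[8]=3); scc=(scc[0]=1,scc[1]=?,scc[2]=0,scc[3]=?,scc[4]=2,scc[5]=?,scc[6]=3,scc[7]=?,scc[8]=3)
step 6: low=(low[0]=0,low[1]=2,low[2]=1,low[3]=?,low[4]=4,low[5]=?,low[6]=3,low[7]=?,low[8]=3); scc=(scc[0]=1,scc[1]=4,scc[2]=0,scc[3]=?,scc[4]=2,scc[5]=?,scc[6]=3,scc[7]=?,scc[8]=3)
step 7: low=(low[0]=0,low[1]=2,low[2]=1,low[3]=6,low[4]=4,low[5]=?,low[6]=3,low[7]=?,low[8]=3); scc=(scc[0]=1,scc[1]=4,scc[2]=0,scc[3]=5,scc[4]=2,scc[5]=?,scc[6]=3,scc[7]=?,scc[8]=3)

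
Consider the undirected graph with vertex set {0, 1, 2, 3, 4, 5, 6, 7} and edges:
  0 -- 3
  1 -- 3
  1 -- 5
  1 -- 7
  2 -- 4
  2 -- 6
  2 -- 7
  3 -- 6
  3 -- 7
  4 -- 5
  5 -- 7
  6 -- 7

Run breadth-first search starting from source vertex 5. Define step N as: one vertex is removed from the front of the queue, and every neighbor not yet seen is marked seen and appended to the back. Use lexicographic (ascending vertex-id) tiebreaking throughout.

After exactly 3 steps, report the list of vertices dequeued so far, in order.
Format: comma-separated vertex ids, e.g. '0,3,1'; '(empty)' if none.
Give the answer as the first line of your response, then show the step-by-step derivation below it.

5,1,4

step 1: dequeue 5; queue=[1,4,7]; order=5
step 2: dequeue 1; queue=[4,7,3]; order=5,1
step 3: dequeue 4; queue=[7,3,2]; order=5,1,4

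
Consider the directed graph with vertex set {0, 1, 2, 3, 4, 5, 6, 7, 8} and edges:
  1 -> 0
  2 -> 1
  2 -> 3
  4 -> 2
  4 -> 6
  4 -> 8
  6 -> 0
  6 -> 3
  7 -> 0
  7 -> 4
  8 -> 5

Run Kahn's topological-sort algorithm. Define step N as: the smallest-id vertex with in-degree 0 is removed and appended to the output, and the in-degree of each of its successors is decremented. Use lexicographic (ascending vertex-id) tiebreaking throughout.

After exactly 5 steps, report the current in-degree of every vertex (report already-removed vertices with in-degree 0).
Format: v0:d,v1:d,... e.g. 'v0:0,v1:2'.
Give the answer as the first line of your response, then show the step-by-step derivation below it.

v0:0,v1:0,v2:0,v3:0,v4:0,v5:1,v6:0,v7:0,v8:0

step 1: output 7; order=[7]; indeg=(2,1,1,2,0,1,1,0,1)
step 2: output 4; order=[7,4]; indeg=(2,1,0,2,0,1,0,0,0)
step 3: output 2; order=[7,4,2]; indeg=(2,0,0,1,0,1,0,0,0)
step 4: output 1; order=[7,4,2,1]; indeg=(1,0,0,1,0,1,0,0,0)
step 5: output 6; order=[7,4,2,1,6]; indeg=(0,0,0,0,0,1,0,0,0)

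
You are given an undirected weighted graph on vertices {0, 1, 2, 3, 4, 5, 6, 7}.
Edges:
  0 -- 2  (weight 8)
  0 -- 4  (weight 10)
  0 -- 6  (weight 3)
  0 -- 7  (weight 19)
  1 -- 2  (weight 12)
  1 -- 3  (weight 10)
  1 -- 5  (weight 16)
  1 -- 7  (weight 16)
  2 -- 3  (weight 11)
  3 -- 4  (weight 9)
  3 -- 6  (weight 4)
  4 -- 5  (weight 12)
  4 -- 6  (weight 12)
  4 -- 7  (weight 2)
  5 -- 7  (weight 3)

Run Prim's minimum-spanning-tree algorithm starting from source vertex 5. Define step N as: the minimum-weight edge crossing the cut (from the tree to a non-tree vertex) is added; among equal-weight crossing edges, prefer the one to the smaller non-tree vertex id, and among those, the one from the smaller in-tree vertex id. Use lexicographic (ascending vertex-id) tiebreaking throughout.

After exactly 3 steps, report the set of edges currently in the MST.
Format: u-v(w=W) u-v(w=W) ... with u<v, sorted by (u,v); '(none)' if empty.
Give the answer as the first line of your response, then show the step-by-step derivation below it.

3-4(w=9) 4-7(w=2) 5-7(w=3)

step 1: add edge 5-7 (w=3); MST = {5-7(w=3)}
step 2: add edge 4-7 (w=2); MST = {4-7(w=2) 5-7(w=3)}
step 3: add edge 3-4 (w=9); MST = {3-4(w=9) 4-7(w=2) 5-7(w=3)}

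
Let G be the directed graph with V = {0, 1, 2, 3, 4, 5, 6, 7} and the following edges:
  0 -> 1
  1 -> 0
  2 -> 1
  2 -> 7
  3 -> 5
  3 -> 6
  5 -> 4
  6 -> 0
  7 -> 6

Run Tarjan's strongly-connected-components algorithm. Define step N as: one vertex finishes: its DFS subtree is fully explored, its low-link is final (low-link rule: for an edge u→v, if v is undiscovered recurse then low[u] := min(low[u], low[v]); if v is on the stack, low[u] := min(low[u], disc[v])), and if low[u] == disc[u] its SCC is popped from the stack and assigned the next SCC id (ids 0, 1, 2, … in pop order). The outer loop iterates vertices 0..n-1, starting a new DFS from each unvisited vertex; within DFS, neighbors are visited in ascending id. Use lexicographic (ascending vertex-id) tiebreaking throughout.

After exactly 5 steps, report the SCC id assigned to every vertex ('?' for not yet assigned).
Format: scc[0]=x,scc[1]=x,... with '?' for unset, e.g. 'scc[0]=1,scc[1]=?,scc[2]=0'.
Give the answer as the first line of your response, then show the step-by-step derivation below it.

scc[0]=0,scc[1]=0,scc[2]=3,scc[3]=?,scc[4]=?,scc[5]=?,scc[6]=1,scc[7]=2

step 1: low=(low[0]=0,low[1]=0,low[2]=?,low[3]=?,low[4]=?,low[5]=?,low[6]=?,low[7]=?); scc=(scc[0]=?,scc[1]=?,scc[2]=?,scc[3]=?,scc[4]=?,scc[5]=?,scc[6]=?,scc[7]=?)
step 2: low=(low[0]=0,low[1]=0,low[2]=?,low[3]=?,low[4]=?,low[5]=?,low[6]=?,low[7]=?); scc=(scc[0]=0,scc[1]=0,scc[2]=?,scc[3]=?,scc[4]=?,scc[5]=?,scc[6]=?,scc[7]=?)
step 3: low=(low[0]=0,low[1]=0,low[2]=2,low[3]=?,low[4]=?,low[5]=?,low[6]=4,low[7]=3); scc=(scc[0]=0,scc[1]=0,scc[2]=?,scc[3]=?,scc[4]=?,scc[5]=?,scc[6]=1,scc[7]=?)
step 4: low=(low[0]=0,low[1]=0,low[2]=2,low[3]=?,low[4]=?,low[5]=?,low[6]=4,low[7]=3); scc=(scc[0]=0,scc[1]=0,scc[2]=?,scc[3]=?,scc[4]=?,scc[5]=?,scc[6]=1,scc[7]=2)
step 5: low=(low[0]=0,low[1]=0,low[2]=2,low[3]=?,low[4]=?,low[5]=?,low[6]=4,low[7]=3); scc=(scc[0]=0,scc[1]=0,scc[2]=3,scc[3]=?,scc[4]=?,scc[5]=?,scc[6]=1,scc[7]=2)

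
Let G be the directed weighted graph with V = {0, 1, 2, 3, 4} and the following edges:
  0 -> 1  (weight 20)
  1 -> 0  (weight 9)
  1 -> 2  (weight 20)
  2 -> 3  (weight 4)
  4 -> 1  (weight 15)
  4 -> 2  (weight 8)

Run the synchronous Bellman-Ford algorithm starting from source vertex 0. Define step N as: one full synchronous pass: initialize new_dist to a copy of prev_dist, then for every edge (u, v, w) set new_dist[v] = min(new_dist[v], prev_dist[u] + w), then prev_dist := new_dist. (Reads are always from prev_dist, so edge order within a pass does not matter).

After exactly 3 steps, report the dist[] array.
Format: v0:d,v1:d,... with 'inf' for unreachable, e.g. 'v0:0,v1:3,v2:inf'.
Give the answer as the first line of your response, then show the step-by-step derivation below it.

v0:0,v1:20,v2:40,v3:44,v4:inf

step 1: dist = v0:0,v1:20,v2:inf,v3:inf,v4:inf
step 2: dist = v0:0,v1:20,v2:40,v3:inf,v4:inf
step 3: dist = v0:0,v1:20,v2:40,v3:44,v4:inf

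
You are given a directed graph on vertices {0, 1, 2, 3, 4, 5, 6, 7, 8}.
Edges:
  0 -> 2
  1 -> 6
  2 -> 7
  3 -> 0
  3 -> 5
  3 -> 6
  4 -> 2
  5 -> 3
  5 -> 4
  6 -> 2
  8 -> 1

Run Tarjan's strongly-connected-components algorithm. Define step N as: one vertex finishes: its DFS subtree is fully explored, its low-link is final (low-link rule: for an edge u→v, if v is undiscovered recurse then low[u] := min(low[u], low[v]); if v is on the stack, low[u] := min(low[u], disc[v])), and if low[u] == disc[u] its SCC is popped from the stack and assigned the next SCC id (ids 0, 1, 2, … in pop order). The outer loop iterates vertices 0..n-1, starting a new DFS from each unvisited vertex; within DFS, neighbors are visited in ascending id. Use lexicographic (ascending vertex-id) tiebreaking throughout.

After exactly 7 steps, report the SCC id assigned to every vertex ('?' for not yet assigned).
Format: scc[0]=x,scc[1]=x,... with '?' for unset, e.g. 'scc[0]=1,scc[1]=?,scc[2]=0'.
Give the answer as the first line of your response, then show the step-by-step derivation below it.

scc[0]=2,scc[1]=4,scc[2]=1,scc[3]=?,scc[4]=5,scc[5]=?,scc[6]=3,scc[7]=0,scc[8]=?

step 1: low=(low[0]=0,low[1]=?,low[2]=1,low[3]=?,low[4]=?,low[5]=?,low[6]=?,low[7]=2,low[8]=?); scc=(scc[0]=?,scc[1]=?,scc[2]=?,scc[3]=?,scc[4]=?,scc[5]=?,scc[6]=?,scc[7]=0,scc[8]=?)
step 2: low=(low[0]=0,low[1]=?,low[2]=1,low[3]=?,low[4]=?,low[5]=?,low[6]=?,low[7]=2,low[8]=?); scc=(scc[0]=?,scc[1]=?,scc[2]=1,scc[3]=?,scc[4]=?,scc[5]=?,scc[6]=?,scc[7]=0,scc[8]=?)
step 3: low=(low[0]=0,low[1]=?,low[2]=1,low[3]=?,low[4]=?,low[5]=?,low[6]=?,low[7]=2,low[8]=?); scc=(scc[0]=2,scc[1]=?,scc[2]=1,scc[3]=?,scc[4]=?,scc[5]=?,scc[6]=?,scc[7]=0,scc[8]=?)
step 4: low=(low[0]=0,low[1]=3,low[2]=1,low[3]=?,low[4]=?,low[5]=?,low[6]=4,low[7]=2,low[8]=?); scc=(scc[0]=2,scc[1]=?,scc[2]=1,scc[3]=?,scc[4]=?,scc[5]=?,scc[6]=3,scc[7]=0,scc[8]=?)
step 5: low=(low[0]=0,low[1]=3,low[2]=1,low[3]=?,low[4]=?,low[5]=?,low[6]=4,low[7]=2,low[8]=?); scc=(scc[0]=2,scc[1]=4,scc[2]=1,scc[3]=?,scc[4]=?,scc[5]=?,scc[6]=3,scc[7]=0,scc[8]=?)
step 6: low=(low[0]=0,low[1]=3,low[2]=1,low[3]=5,low[4]=7,low[5]=5,low[6]=4,low[7]=2,low[8]=?); scc=(scc[0]=2,scc[1]=4,scc[2]=1,scc[3]=?,scc[4]=5,scc[5]=?,scc[6]=3,scc[7]=0,scc[8]=?)
step 7: low=(low[0]=0,low[1]=3,low[2]=1,low[3]=5,low[4]=7,low[5]=5,low[6]=4,low[7]=2,low[8]=?); scc=(scc[0]=2,scc[1]=4,scc[2]=1,scc[3]=?,scc[4]=5,scc[5]=?,scc[6]=3,scc[7]=0,scc[8]=?)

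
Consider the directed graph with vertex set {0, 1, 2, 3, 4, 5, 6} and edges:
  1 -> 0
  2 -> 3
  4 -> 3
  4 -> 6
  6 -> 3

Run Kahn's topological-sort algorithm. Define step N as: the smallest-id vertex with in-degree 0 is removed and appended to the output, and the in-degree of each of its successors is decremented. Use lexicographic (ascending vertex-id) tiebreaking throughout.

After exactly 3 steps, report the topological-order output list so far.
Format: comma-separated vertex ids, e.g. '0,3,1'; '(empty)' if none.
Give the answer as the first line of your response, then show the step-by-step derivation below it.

1,0,2

step 1: output 1; order=[1]; indeg=(0,0,0,3,0,0,1)
step 2: output 0; order=[1,0]; indeg=(0,0,0,3,0,0,1)
step 3: output 2; order=[1,0,2]; indeg=(0,0,0,2,0,0,1)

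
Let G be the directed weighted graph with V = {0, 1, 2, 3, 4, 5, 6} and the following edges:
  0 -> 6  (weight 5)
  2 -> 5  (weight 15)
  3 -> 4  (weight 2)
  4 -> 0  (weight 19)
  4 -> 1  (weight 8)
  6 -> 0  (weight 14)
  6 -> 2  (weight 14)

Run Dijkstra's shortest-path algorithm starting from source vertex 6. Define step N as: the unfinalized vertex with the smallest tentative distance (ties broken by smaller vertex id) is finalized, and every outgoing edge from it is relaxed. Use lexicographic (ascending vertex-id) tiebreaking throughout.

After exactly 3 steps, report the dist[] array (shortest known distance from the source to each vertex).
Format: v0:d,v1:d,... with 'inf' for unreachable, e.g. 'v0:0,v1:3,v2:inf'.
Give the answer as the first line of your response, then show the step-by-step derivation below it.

v0:14,v1:inf,v2:14,v3:inf,v4:inf,v5:29,v6:0

step 1: dist = v0:14,v1:inf,v2:14,v3:inf,v4:inf,v5:inf,v6:0
step 2: dist = v0:14,v1:inf,v2:14,v3:inf,v4:inf,v5:inf,v6:0
step 3: dist = v0:14,v1:inf,v2:14,v3:inf,v4:inf,v5:29,v6:0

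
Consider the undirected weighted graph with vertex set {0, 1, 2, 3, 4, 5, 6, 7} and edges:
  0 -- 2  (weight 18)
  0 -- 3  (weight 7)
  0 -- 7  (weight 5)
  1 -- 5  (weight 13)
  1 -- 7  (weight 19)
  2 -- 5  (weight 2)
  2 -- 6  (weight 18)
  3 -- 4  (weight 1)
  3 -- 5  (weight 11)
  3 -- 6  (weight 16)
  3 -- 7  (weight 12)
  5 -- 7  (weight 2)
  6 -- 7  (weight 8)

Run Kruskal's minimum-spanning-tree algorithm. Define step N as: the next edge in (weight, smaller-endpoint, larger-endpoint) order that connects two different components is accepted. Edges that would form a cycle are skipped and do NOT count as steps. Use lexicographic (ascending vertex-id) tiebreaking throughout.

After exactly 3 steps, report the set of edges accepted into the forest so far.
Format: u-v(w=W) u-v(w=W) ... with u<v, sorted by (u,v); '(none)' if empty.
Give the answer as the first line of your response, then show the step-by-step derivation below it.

2-5(w=2) 3-4(w=1) 5-7(w=2)

step 1: add edge 3-4 (w=1); MST = {3-4(w=1)}
step 2: add edge 2-5 (w=2); MST = {2-5(w=2) 3-4(w=1)}
step 3: add edge 5-7 (w=2); MST = {2-5(w=2) 3-4(w=1) 5-7(w=2)}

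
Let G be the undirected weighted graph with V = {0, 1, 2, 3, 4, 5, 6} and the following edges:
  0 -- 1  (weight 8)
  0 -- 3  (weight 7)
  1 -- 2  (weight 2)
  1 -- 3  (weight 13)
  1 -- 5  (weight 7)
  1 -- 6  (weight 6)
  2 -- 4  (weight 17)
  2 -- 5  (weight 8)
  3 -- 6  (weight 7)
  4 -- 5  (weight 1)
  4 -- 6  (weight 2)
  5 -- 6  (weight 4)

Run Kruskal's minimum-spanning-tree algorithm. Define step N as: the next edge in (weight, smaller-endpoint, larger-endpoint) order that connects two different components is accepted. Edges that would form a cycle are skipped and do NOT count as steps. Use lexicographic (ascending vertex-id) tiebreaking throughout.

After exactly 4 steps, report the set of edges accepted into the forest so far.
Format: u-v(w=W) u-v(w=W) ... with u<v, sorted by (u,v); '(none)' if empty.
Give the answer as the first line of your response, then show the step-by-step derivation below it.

1-2(w=2) 1-6(w=6) 4-5(w=1) 4-6(w=2)

step 1: add edge 4-5 (w=1); MST = {4-5(w=1)}
step 2: add edge 1-2 (w=2); MST = {1-2(w=2) 4-5(w=1)}
step 3: add edge 4-6 (w=2); MST = {1-2(w=2) 4-5(w=1) 4-6(w=2)}
step 4: add edge 1-6 (w=6); MST = {1-2(w=2) 1-6(w=6) 4-5(w=1) 4-6(w=2)}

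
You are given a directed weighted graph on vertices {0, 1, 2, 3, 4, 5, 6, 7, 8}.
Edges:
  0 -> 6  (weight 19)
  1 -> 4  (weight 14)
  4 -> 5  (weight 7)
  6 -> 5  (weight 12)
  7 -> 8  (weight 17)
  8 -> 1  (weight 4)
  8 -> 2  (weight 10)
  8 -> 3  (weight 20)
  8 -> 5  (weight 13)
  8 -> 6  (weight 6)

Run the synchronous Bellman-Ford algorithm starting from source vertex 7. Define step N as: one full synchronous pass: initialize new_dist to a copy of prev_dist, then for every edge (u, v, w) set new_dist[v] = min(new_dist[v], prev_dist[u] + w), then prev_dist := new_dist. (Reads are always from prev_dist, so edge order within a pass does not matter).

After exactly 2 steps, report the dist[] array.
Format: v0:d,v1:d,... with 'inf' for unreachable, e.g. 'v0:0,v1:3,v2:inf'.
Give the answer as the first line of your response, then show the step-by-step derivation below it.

v0:inf,v1:21,v2:27,v3:37,v4:inf,v5:30,v6:23,v7:0,v8:17

step 1: dist = v0:inf,v1:inf,v2:inf,v3:inf,v4:inf,v5:inf,v6:inf,v7:0,v8:17
step 2: dist = v0:inf,v1:21,v2:27,v3:37,v4:inf,v5:30,v6:23,v7:0,v8:17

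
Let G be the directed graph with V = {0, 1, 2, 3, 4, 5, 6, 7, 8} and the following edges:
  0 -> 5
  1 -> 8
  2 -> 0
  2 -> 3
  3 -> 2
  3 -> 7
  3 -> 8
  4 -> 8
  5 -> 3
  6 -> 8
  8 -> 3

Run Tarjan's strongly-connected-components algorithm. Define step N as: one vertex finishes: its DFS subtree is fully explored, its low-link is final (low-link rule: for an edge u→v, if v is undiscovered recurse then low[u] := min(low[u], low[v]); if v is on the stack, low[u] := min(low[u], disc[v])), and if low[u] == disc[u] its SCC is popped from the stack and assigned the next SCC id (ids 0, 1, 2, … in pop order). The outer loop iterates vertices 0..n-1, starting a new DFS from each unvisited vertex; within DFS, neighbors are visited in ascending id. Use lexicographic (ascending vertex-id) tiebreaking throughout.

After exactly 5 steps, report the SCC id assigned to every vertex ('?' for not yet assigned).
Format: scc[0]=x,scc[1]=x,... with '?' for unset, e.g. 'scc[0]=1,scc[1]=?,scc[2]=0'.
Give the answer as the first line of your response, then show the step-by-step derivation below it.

scc[0]=?,scc[1]=?,scc[2]=?,scc[3]=?,scc[4]=?,scc[5]=?,scc[6]=?,scc[7]=0,scc[8]=?

step 1: low=(low[0]=0,low[1]=?,low[2]=0,low[3]=2,low[4]=?,low[5]=1,low[6]=?,low[7]=?,low[8]=?); scc=(scc[0]=?,scc[1]=?,scc[2]=?,scc[3]=?,scc[4]=?,scc[5]=?,scc[6]=?,scc[7]=?,scc[8]=?)
step 2: low=(low[0]=0,low[1]=?,low[2]=0,low[3]=0,low[4]=?,low[5]=1,low[6]=?,low[7]=4,low[8]=?); scc=(scc[0]=?,scc[1]=?,scc[2]=?,scc[3]=?,scc[4]=?,scc[5]=?,scc[6]=?,scc[7]=0,scc[8]=?)
step 3: low=(low[0]=0,low[1]=?,low[2]=0,low[3]=0,low[4]=?,low[5]=1,low[6]=?,low[7]=4,low[8]=2); scc=(scc[0]=?,scc[1]=?,scc[2]=?,scc[3]=?,scc[4]=?,scc[5]=?,scc[6]=?,scc[7]=0,scc[8]=?)
step 4: low=(low[0]=0,low[1]=?,low[2]=0,low[3]=0,low[4]=?,low[5]=1,low[6]=?,low[7]=4,low[8]=2); scc=(scc[0]=?,scc[1]=?,scc[2]=?,scc[3]=?,scc[4]=?,scc[5]=?,scc[6]=?,scc[7]=0,scc[8]=?)
step 5: low=(low[0]=0,low[1]=?,low[2]=0,low[3]=0,low[4]=?,low[5]=0,low[6]=?,low[7]=4,low[8]=2); scc=(scc[0]=?,scc[1]=?,scc[2]=?,scc[3]=?,scc[4]=?,scc[5]=?,scc[6]=?,scc[7]=0,scc[8]=?)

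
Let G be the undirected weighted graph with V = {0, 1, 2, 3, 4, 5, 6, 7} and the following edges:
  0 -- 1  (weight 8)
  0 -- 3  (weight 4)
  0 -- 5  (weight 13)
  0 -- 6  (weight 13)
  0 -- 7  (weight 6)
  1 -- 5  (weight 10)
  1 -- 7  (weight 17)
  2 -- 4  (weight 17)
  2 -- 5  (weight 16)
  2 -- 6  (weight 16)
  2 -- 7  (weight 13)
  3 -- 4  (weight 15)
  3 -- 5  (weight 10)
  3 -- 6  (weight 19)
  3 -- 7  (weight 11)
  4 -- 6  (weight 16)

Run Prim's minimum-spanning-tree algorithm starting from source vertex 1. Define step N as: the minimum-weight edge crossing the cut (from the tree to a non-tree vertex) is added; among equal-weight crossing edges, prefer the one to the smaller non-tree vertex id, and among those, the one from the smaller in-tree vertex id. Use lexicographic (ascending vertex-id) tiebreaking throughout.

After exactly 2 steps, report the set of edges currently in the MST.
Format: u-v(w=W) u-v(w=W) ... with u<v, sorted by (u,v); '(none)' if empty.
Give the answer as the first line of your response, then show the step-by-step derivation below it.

0-1(w=8) 0-3(w=4)

step 1: add edge 0-1 (w=8); MST = {0-1(w=8)}
step 2: add edge 0-3 (w=4); MST = {0-1(w=8) 0-3(w=4)}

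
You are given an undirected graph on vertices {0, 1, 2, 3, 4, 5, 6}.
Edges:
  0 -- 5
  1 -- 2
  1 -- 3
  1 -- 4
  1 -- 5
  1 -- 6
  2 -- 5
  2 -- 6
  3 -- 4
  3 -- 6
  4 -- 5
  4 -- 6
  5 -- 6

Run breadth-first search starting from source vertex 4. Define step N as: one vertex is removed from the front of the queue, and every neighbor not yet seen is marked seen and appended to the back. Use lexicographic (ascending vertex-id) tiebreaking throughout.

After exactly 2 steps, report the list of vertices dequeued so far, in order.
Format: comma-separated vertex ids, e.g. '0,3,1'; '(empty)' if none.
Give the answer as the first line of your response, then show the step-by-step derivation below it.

4,1

step 1: dequeue 4; queue=[1,3,5,6]; order=4
step 2: dequeue 1; queue=[3,5,6,2]; order=4,1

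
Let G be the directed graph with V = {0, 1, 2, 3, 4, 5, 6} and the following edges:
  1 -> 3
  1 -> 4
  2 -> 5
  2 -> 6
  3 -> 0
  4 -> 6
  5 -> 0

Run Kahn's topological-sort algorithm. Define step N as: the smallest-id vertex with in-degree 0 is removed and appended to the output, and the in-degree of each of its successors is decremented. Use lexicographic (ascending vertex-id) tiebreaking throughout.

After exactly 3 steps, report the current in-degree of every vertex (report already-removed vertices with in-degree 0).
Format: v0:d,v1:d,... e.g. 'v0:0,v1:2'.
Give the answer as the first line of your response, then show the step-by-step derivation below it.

v0:1,v1:0,v2:0,v3:0,v4:0,v5:0,v6:1

step 1: output 1; order=[1]; indeg=(2,0,0,0,0,1,2)
step 2: output 2; order=[1,2]; indeg=(2,0,0,0,0,0,1)
step 3: output 3; order=[1,2,3]; indeg=(1,0,0,0,0,0,1)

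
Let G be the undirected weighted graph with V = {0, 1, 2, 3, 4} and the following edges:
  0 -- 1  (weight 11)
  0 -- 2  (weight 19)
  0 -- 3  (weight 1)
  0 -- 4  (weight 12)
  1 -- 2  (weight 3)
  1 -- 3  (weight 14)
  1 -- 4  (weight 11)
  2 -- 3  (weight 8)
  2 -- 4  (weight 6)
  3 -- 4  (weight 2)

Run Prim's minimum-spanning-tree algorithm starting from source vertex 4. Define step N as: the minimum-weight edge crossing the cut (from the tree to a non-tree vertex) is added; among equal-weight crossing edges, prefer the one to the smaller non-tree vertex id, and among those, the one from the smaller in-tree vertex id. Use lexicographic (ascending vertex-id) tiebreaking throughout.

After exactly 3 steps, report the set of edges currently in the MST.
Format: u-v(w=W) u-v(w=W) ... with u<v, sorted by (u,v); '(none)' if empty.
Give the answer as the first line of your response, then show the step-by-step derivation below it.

0-3(w=1) 2-4(w=6) 3-4(w=2)

step 1: add edge 3-4 (w=2); MST = {3-4(w=2)}
step 2: add edge 0-3 (w=1); MST = {0-3(w=1) 3-4(w=2)}
step 3: add edge 2-4 (w=6); MST = {0-3(w=1) 2-4(w=6) 3-4(w=2)}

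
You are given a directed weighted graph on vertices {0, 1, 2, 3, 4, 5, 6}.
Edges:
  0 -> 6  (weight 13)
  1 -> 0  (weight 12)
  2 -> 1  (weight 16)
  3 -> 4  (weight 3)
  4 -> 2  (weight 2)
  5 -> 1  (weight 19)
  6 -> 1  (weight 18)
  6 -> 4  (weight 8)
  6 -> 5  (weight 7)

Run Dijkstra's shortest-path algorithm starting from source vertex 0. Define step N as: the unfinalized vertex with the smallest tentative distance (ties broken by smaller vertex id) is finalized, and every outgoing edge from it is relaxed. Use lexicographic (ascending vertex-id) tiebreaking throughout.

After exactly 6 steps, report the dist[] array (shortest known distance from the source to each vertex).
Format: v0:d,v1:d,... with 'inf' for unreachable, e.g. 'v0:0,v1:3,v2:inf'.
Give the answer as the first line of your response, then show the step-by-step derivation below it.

v0:0,v1:31,v2:23,v3:inf,v4:21,v5:20,v6:13

step 1: dist = v0:0,v1:inf,v2:inf,v3:inf,v4:inf,v5:inf,v6:13
step 2: dist = v0:0,v1:31,v2:inf,v3:inf,v4:21,v5:20,v6:13
step 3: dist = v0:0,v1:31,v2:inf,v3:inf,v4:21,v5:20,v6:13
step 4: dist = v0:0,v1:31,v2:23,v3:inf,v4:21,v5:20,v6:13
step 5: dist = v0:0,v1:31,v2:23,v3:inf,v4:21,v5:20,v6:13
step 6: dist = v0:0,v1:31,v2:23,v3:inf,v4:21,v5:20,v6:13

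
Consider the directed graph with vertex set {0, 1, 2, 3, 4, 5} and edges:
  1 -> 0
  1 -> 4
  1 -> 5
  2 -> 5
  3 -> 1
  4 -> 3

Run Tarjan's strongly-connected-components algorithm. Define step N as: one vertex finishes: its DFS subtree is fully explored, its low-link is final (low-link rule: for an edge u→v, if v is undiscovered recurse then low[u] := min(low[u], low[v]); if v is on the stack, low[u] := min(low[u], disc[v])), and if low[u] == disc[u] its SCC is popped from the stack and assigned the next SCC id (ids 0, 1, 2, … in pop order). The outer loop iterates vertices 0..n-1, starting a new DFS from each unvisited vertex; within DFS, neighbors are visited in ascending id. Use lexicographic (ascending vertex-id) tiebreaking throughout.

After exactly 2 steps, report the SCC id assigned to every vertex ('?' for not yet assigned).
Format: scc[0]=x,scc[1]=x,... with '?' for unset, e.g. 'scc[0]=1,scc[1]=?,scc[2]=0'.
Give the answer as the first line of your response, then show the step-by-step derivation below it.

scc[0]=0,scc[1]=?,scc[2]=?,scc[3]=?,scc[4]=?,scc[5]=?

step 1: low=(low[0]=0,low[1]=?,low[2]=?,low[3]=?,low[4]=?,low[5]=?); scc=(scc[0]=0,scc[1]=?,scc[2]=?,scc[3]=?,scc[4]=?,scc[5]=?)
step 2: low=(low[0]=0,low[1]=1,low[2]=?,low[3]=1,low[4]=2,low[5]=?); scc=(scc[0]=0,scc[1]=?,scc[2]=?,scc[3]=?,scc[4]=?,scc[5]=?)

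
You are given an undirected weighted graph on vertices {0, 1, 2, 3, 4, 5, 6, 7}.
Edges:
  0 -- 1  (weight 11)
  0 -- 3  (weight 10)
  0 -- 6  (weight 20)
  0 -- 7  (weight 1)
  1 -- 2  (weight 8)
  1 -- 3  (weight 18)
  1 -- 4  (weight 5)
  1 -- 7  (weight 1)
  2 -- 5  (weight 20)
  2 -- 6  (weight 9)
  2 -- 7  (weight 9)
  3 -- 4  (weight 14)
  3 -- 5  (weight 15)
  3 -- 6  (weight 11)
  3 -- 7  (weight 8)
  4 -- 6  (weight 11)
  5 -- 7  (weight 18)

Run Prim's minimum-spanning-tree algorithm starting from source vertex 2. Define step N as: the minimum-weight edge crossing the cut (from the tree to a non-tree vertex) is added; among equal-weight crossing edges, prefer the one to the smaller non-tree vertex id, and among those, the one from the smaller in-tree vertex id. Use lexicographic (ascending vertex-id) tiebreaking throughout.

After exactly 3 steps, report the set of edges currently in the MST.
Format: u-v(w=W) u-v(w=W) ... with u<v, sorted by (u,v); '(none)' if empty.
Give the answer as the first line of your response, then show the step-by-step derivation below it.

0-7(w=1) 1-2(w=8) 1-7(w=1)

step 1: add edge 1-2 (w=8); MST = {1-2(w=8)}
step 2: add edge 1-7 (w=1); MST = {1-2(w=8) 1-7(w=1)}
step 3: add edge 0-7 (w=1); MST = {0-7(w=1) 1-2(w=8) 1-7(w=1)}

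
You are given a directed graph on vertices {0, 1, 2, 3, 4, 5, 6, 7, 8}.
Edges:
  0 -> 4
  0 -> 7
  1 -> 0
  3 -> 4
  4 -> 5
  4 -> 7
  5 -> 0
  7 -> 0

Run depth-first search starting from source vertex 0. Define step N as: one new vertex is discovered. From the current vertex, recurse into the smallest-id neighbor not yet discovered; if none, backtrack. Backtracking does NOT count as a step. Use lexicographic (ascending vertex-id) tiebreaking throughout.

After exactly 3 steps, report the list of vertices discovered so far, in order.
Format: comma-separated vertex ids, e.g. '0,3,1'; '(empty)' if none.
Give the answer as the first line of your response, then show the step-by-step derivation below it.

0,4,5

step 1: discover 0; path=0; order=0
step 2: discover 4; path=0>4; order=0,4
step 3: discover 5; path=0>4>5; order=0,4,5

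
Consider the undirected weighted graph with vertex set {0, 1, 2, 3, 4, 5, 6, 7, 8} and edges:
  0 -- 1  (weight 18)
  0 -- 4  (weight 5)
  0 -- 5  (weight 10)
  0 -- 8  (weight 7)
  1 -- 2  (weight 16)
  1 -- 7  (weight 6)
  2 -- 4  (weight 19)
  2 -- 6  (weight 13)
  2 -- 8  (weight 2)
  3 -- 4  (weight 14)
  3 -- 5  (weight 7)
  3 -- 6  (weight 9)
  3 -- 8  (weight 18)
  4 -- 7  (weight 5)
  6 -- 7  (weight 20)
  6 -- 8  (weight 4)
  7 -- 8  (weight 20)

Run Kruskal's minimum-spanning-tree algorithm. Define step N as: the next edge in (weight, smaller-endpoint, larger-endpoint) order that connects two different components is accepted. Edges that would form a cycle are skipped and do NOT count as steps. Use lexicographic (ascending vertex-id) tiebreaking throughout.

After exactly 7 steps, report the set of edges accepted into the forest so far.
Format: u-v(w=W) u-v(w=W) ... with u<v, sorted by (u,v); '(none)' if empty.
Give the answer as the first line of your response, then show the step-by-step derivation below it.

0-4(w=5) 0-8(w=7) 1-7(w=6) 2-8(w=2) 3-5(w=7) 4-7(w=5) 6-8(w=4)

step 1: add edge 2-8 (w=2); MST = {2-8(w=2)}
step 2: add edge 6-8 (w=4); MST = {2-8(w=2) 6-8(w=4)}
step 3: add edge 0-4 (w=5); MST = {0-4(w=5) 2-8(w=2) 6-8(w=4)}
step 4: add edge 4-7 (w=5); MST = {0-4(w=5) 2-8(w=2) 4-7(w=5) 6-8(w=4)}
step 5: add edge 1-7 (w=6); MST = {0-4(w=5) 1-7(w=6) 2-8(w=2) 4-7(w=5) 6-8(w=4)}
step 6: add edge 0-8 (w=7); MST = {0-4(w=5) 0-8(w=7) 1-7(w=6) 2-8(w=2) 4-7(w=5) 6-8(w=4)}
step 7: add edge 3-5 (w=7); MST = {0-4(w=5) 0-8(w=7) 1-7(w=6) 2-8(w=2) 3-5(w=7) 4-7(w=5) 6-8(w=4)}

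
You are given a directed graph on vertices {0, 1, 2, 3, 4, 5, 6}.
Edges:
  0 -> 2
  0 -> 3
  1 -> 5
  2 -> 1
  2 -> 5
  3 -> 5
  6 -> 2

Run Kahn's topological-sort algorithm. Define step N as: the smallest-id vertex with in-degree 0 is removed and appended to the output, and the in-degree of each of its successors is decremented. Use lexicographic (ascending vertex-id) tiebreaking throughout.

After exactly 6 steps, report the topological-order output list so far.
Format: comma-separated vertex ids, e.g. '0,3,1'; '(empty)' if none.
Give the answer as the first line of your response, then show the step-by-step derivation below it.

0,3,4,6,2,1

step 1: output 0; order=[0]; indeg=(0,1,1,0,0,3,0)
step 2: output 3; order=[0,3]; indeg=(0,1,1,0,0,2,0)
step 3: output 4; order=[0,3,4]; indeg=(0,1,1,0,0,2,0)
step 4: output 6; order=[0,3,4,6]; indeg=(0,1,0,0,0,2,0)
step 5: output 2; order=[0,3,4,6,2]; indeg=(0,0,0,0,0,1,0)
step 6: output 1; order=[0,3,4,6,2,1]; indeg=(0,0,0,0,0,0,0)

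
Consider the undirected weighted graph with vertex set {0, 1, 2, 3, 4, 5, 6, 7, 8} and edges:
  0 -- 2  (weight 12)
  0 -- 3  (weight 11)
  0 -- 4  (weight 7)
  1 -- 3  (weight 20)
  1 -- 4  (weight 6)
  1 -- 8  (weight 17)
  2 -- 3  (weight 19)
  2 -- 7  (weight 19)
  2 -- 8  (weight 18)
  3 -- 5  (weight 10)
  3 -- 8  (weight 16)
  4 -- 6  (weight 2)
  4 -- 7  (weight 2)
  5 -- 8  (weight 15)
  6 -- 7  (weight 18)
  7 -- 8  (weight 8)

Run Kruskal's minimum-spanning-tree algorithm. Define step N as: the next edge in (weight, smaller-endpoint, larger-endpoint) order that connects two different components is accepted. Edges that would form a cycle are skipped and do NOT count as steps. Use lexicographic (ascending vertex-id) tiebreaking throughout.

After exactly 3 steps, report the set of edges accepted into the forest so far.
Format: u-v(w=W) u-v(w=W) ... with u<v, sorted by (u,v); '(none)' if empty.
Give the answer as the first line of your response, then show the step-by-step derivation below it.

1-4(w=6) 4-6(w=2) 4-7(w=2)

step 1: add edge 4-6 (w=2); MST = {4-6(w=2)}
step 2: add edge 4-7 (w=2); MST = {4-6(w=2) 4-7(w=2)}
step 3: add edge 1-4 (w=6); MST = {1-4(w=6) 4-6(w=2) 4-7(w=2)}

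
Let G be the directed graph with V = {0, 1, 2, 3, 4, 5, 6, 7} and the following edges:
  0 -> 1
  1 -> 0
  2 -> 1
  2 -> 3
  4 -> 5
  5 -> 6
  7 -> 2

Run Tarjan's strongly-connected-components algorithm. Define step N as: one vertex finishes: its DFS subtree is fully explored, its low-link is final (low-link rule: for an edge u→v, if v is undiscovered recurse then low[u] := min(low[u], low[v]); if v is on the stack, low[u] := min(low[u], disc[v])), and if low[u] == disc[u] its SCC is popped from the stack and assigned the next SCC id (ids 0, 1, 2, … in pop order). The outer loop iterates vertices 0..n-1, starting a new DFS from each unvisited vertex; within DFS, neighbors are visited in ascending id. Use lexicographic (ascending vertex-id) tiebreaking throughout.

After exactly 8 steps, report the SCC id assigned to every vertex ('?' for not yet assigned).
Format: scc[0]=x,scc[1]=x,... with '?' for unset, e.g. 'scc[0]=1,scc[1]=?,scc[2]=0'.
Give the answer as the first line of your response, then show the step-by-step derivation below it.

scc[0]=0,scc[1]=0,scc[2]=2,scc[3]=1,scc[4]=5,scc[5]=4,scc[6]=3,scc[7]=6

step 1: low=(low[0]=0,low[1]=0,low[2]=?,low[3]=?,low[4]=?,low[5]=?,low[6]=?,low[7]=?); scc=(scc[0]=?,scc[1]=?,scc[2]=?,scc[3]=?,scc[4]=?,scc[5]=?,scc[6]=?,scc[7]=?)
step 2: low=(low[0]=0,low[1]=0,low[2]=?,low[3]=?,low[4]=?,low[5]=?,low[6]=?,low[7]=?); scc=(scc[0]=0,scc[1]=0,scc[2]=?,scc[3]=?,scc[4]=?,scc[5]=?,scc[6]=?,scc[7]=?)
step 3: low=(low[0]=0,low[1]=0,low[2]=2,low[3]=3,low[4]=?,low[5]=?,low[6]=?,low[7]=?); scc=(scc[0]=0,scc[1]=0,scc[2]=?,scc[3]=1,scc[4]=?,scc[5]=?,scc[6]=?,scc[7]=?)
step 4: low=(low[0]=0,low[1]=0,low[2]=2,low[3]=3,low[4]=?,low[5]=?,low[6]=?,low[7]=?); scc=(scc[0]=0,scc[1]=0,scc[2]=2,scc[3]=1,scc[4]=?,scc[5]=?,scc[6]=?,scc[7]=?)
step 5: low=(low[0]=0,low[1]=0,low[2]=2,low[3]=3,low[4]=4,low[5]=5,low[6]=6,low[7]=?); scc=(scc[0]=0,scc[1]=0,scc[2]=2,scc[3]=1,scc[4]=?,scc[5]=?,scc[6]=3,scc[7]=?)
step 6: low=(low[0]=0,low[1]=0,low[2]=2,low[3]=3,low[4]=4,low[5]=5,low[6]=6,low[7]=?); scc=(scc[0]=0,scc[1]=0,scc[2]=2,scc[3]=1,scc[4]=?,scc[5]=4,scc[6]=3,scc[7]=?)
step 7: low=(low[0]=0,low[1]=0,low[2]=2,low[3]=3,low[4]=4,low[5]=5,low[6]=6,low[7]=?); scc=(scc[0]=0,scc[1]=0,scc[2]=2,scc[3]=1,scc[4]=5,scc[5]=4,scc[6]=3,scc[7]=?)
step 8: low=(low[0]=0,low[1]=0,low[2]=2,low[3]=3,low[4]=4,low[5]=5,low[6]=6,low[7]=7); scc=(scc[0]=0,scc[1]=0,scc[2]=2,scc[3]=1,scc[4]=5,scc[5]=4,scc[6]=3,scc[7]=6)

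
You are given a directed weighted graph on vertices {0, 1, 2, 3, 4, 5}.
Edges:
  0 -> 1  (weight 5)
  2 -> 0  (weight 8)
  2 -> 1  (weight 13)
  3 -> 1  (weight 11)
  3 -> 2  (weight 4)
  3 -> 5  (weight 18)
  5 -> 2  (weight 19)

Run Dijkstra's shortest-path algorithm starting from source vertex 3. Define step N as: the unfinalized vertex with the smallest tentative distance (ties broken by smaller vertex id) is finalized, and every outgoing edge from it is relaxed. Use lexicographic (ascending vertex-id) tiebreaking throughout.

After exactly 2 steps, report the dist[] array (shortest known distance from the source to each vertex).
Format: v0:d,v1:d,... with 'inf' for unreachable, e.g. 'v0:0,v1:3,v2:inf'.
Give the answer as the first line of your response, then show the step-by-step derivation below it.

v0:12,v1:11,v2:4,v3:0,v4:inf,v5:18

step 1: dist = v0:inf,v1:11,v2:4,v3:0,v4:inf,v5:18
step 2: dist = v0:12,v1:11,v2:4,v3:0,v4:inf,v5:18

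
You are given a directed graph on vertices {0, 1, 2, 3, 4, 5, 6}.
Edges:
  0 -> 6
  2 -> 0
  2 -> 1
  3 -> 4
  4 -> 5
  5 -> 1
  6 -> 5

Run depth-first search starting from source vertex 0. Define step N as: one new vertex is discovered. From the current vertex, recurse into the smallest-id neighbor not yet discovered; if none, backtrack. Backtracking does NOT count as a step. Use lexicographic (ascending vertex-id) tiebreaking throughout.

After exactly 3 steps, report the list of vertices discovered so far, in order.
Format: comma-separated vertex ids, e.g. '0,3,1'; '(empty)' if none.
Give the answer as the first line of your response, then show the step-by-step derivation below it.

0,6,5

step 1: discover 0; path=0; order=0
step 2: discover 6; path=0>6; order=0,6
step 3: discover 5; path=0>6>5; order=0,6,5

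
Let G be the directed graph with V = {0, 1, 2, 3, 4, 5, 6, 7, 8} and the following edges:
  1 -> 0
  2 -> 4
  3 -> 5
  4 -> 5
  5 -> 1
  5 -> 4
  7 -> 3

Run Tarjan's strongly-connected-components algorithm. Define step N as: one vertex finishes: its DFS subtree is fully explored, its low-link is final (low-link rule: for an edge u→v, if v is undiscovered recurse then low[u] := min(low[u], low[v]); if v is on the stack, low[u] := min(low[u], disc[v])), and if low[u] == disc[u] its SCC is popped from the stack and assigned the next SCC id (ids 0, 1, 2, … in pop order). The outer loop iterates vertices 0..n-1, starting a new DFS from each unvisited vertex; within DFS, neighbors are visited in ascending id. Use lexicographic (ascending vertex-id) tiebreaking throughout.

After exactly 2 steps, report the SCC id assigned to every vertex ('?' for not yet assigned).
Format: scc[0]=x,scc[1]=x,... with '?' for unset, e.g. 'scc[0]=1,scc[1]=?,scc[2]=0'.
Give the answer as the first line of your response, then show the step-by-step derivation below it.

scc[0]=0,scc[1]=1,scc[2]=?,scc[3]=?,scc[4]=?,scc[5]=?,scc[6]=?,scc[7]=?,scc[8]=?

step 1: low=(low[0]=0,low[1]=?,low[2]=?,low[3]=?,low[4]=?,low[5]=?,low[6]=?,low[7]=?,low[8]=?); scc=(scc[0]=0,scc[1]=?,scc[2]=?,scc[3]=?,scc[4]=?,scc[5]=?,scc[6]=?,scc[7]=?,scc[8]=?)
step 2: low=(low[0]=0,low[1]=1,low[2]=?,low[3]=?,low[4]=?,low[5]=?,low[6]=?,low[7]=?,low[8]=?); scc=(scc[0]=0,scc[1]=1,scc[2]=?,scc[3]=?,scc[4]=?,scc[5]=?,scc[6]=?,scc[7]=?,scc[8]=?)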